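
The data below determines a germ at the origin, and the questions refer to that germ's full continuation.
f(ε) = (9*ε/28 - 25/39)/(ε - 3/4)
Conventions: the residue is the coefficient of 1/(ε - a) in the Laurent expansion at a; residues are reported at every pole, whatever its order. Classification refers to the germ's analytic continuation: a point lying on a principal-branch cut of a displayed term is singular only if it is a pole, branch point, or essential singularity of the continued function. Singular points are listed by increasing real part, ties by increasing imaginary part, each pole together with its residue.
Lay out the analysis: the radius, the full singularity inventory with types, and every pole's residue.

Radius of convergence at 0: 3/4.
At 3/4: a pole of order 1; residue -1747/4368.

Denominator factor (ε - 3/4): pole of order 1 at 3/4, modulus 3/4.
The radius of convergence is the smallest modulus among the singular points: 3/4.
At the order-1 pole 3/4 set g(ε) = (ε - (3/4))*f(ε) = 9*ε/28 - 25/39.
Simple pole: residue = g(a) at a = 3/4, which is -1747/4368.


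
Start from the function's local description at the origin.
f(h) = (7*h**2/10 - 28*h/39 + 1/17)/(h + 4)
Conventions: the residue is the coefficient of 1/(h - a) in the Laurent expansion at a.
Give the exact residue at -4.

At the order-1 pole -4 set g(h) = (h - (-4))*f(h) = 7*h**2/10 - 28*h/39 + 1/17.
Simple pole: residue = g(a) at a = -4, which is 46843/3315.

The residue is 46843/3315.


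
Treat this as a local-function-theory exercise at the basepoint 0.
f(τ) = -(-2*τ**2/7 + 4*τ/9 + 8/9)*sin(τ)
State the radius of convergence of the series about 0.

The factor -sin(τ) is entire and contributes no finite singular point.
The polynomial part has no poles.
No finite singular points: the Taylor series at 0 converges everywhere.

The radius of convergence is infinite.


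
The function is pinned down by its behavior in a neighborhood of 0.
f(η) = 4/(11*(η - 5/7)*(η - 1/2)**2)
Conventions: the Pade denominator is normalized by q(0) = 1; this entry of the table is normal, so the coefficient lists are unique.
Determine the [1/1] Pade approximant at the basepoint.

The Pade approximant has numerator coefficients [-112/55, -1792/495]; denominator coefficients [1, -163/45].

Taylor coefficients needed (expand at 0): a_0 = -112/55, a_1 = -3024/275, a_2 = -54768/1375.
Write the denominator as Q(η) = 1 + q1*η. Requiring Q*f - P = O(η^3) with deg P <= 1 kills the coefficients of η^2..η^2 in Q*f:
  η^2: a_2 + q1*a_1 = 0, i.e. -54768/1375 + (-3024/275)*q1 = 0.
Solving this linear system: q1 = -163/45.
The numerator is Q*f truncated at degree 1: P0 = a_0 = -112/55; P1 = a_1 + q1*a_0 = -1792/495.


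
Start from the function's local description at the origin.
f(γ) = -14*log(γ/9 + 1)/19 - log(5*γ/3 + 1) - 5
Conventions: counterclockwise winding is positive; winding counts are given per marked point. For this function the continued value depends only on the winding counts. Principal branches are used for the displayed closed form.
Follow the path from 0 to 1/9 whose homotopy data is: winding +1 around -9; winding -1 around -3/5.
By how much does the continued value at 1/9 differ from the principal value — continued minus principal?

Continued minus principal equals (10/19)*pi*i.

The rational part is single-valued and drops out of the difference; each branch term changes only by its own monodromy.
(-14/19)*log(1 - γ/(-9)): each positive loop around -9 adds 2*pi*i to the log, so winding +1 contributes (-14/19)*(1)*2*pi*i = -(28/19)*pi*i.
(-1)*log(1 - γ/(-3/5)): each positive loop around -3/5 adds 2*pi*i to the log, so winding -1 contributes (-1)*(-1)*2*pi*i = (2)*pi*i.
Summing the contributions at γ = 1/9 gives (10/19)*pi*i.


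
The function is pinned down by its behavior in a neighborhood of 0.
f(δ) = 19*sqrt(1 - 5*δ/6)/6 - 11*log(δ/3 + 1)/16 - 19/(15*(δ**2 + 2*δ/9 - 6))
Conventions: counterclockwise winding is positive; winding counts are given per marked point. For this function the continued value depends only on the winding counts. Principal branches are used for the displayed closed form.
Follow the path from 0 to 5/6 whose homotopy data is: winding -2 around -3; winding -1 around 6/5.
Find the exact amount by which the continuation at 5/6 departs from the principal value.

The rational part is single-valued and drops out of the difference; each branch term changes only by its own monodromy.
(-11/16)*log(1 - δ/(-3)): each positive loop around -3 adds 2*pi*i to the log, so winding -2 contributes (-11/16)*(-2)*2*pi*i = (11/4)*pi*i.
(19/6)*sqrt(1 - δ/(6/5)): winding -1 is odd, the square root flips sign, contributing -2*(19/6)*sqrt(1 - (5/6)/(6/5)) = -2*(19/6)*sqrt(11/36) = -(19/18)*sqrt(11).
Summing the contributions at δ = 5/6 gives (-(19/18)*sqrt(11)) + ((11/4)*pi)*i.

Continued minus principal equals (-(19/18)*sqrt(11)) + ((11/4)*pi)*i.


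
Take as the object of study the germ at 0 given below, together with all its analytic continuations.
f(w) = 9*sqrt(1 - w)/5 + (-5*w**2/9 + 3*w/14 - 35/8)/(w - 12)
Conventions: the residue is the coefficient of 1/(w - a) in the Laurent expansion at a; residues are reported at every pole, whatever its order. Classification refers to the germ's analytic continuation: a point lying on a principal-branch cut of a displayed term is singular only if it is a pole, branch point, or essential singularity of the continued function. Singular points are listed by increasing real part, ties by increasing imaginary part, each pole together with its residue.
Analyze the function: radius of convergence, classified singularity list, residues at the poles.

Radius of convergence at 0: 1.
At 1: an algebraic (square-root) branch point.
At 12: a pole of order 1; residue -4581/56.

Denominator factor (w - 12): pole of order 1 at 12, modulus 12.
Branch term (9/5)*sqrt(1 - w/(1)): its argument vanishes at w = 1, a square-root branch point, modulus 1.
The radius of convergence is the smallest modulus among the singular points: 1.
The branch term is analytic at 12 and contributes nothing to the residue; only the rational part matters.
At the order-1 pole 12 set g(w) = (w - (12))*(rational part) = -5*w**2/9 + 3*w/14 - 35/8.
Simple pole: residue = g(a) at a = 12, which is -4581/56.
List the singular points by increasing real part (a conjugate pair: the negative imaginary part first).


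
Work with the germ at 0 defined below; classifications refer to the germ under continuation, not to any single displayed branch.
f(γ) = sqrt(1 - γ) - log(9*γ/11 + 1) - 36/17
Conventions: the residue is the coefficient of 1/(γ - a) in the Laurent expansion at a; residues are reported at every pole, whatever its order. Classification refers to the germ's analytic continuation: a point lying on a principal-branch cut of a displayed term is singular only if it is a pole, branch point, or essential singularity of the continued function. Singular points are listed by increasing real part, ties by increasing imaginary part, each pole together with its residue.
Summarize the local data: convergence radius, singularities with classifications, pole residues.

Radius of convergence at 0: 1.
At -11/9: a logarithmic branch point.
At 1: an algebraic (square-root) branch point.

Branch term (1)*sqrt(1 - γ/(1)): its argument vanishes at γ = 1, a square-root branch point, modulus 1.
Branch term (-1)*log(1 - γ/(-11/9)): its argument vanishes at γ = -11/9, a logarithmic branch point, modulus 11/9.
The radius of convergence is the smallest modulus among the singular points: 1.
List the singular points by increasing real part (a conjugate pair: the negative imaginary part first).


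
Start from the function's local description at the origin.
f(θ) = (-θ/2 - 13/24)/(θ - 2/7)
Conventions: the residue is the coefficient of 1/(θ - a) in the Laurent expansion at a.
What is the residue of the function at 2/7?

At the order-1 pole 2/7 set g(θ) = (θ - (2/7))*f(θ) = -θ/2 - 13/24.
Simple pole: residue = g(a) at a = 2/7, which is -115/168.

The residue is -115/168.


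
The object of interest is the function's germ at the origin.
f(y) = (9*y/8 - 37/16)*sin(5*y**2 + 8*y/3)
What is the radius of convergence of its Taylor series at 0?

The radius of convergence is infinite.

The factor sin(5*y**2 + 8*y/3) is entire and contributes no finite singular point.
The polynomial part has no poles.
No finite singular points: the Taylor series at 0 converges everywhere.


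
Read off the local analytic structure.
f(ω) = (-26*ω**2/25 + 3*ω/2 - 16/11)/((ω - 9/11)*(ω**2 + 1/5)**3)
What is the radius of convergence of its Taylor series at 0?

Denominator factor (ω**2 + 1/5)^3: discriminant -4/5, complex-conjugate roots ((1/5)*sqrt(5))*i and -((1/5)*sqrt(5))*i; poles of order 3, moduli (1/5)*sqrt(5) and (1/5)*sqrt(5).
Denominator factor (ω - 9/11): pole of order 1 at 9/11, modulus 9/11.
The radius of convergence is the smallest modulus among the singular points: (1/5)*sqrt(5).

The radius of convergence is (1/5)*sqrt(5).


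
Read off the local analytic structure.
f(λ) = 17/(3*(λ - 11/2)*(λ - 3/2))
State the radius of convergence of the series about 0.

The radius of convergence is 3/2.

Denominator factor (λ - 3/2): pole of order 1 at 3/2, modulus 3/2.
Denominator factor (λ - 11/2): pole of order 1 at 11/2, modulus 11/2.
The radius of convergence is the smallest modulus among the singular points: 3/2.


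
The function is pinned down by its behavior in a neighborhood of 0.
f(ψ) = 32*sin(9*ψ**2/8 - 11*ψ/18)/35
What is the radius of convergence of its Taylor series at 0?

The factor -sin(9*ψ**2/8 - 11*ψ/18) is entire and contributes no finite singular point.
The polynomial part has no poles.
No finite singular points: the Taylor series at 0 converges everywhere.

The radius of convergence is infinite.


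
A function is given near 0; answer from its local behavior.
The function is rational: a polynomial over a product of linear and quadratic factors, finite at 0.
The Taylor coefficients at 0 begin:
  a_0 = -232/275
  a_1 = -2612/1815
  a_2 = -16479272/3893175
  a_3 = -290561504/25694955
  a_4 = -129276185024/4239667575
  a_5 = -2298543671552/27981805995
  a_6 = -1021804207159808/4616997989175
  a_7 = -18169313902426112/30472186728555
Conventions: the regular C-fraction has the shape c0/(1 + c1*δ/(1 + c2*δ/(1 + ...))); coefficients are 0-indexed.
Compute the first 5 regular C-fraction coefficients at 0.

The regular C-fraction coefficients are [-232/275, -3265/1914, -9124229/7385430, 248744353384/387277899905, -1142750/9124229].

Taylor coefficients (read off): a_0 = -232/275, a_1 = -2612/1815, a_2 = -16479272/3893175, a_3 = -290561504/25694955, a_4 = -129276185024/4239667575.
c0 = a_0 = -232/275. Peel one level at a time: if S = 1 + c*δ/S' with S'(0) = 1, then c is the δ-coefficient of S and S' = c*δ/(S - 1).
S_1 = c0/f = 1 + (-3265/1914)*δ + (-9124229/4329468)*δ^2 + ...; c1 = -3265/1914.
S_2 = c1*δ/(S_1 - 1) = 1 + (-9124229/7385430)*δ + (4288695748/5404734075)*δ^2 + ...; c2 = -9124229/7385430.
S_3 = c2*δ/(S_2 - 1) = 1 + (248744353384/387277899905)*δ + (87060523684400/1082270212977733)*δ^2 + ...; c3 = 248744353384/387277899905.
S_4 = c3*δ/(S_3 - 1) = 1 + (-1142750/9124229)*δ + ...; c4 = -1142750/9124229.


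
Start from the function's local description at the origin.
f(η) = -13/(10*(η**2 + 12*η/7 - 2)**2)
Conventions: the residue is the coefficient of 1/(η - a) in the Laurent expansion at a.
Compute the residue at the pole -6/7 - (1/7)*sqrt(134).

The factor η**2 + 12*η/7 - 2 splits as (η - a)(η - a') with a = -6/7 - (1/7)*sqrt(134), a' = -6/7 + (1/7)*sqrt(134). At the order-2 pole a set g(η) = (η - a)^2*f(η) = [-13/10] / (η - a')^2.
Order-2 pole: residue = g'(a); g'(-6/7 - (1/7)*sqrt(134)) = -(4459/718240)*sqrt(134), so the residue is -(4459/718240)*sqrt(134).

The residue is -(4459/718240)*sqrt(134).


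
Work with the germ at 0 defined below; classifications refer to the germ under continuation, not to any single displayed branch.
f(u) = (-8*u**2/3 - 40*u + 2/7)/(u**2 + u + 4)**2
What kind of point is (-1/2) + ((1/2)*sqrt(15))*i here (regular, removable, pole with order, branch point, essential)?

The point is a pole of order 2.

The denominator factor u**2 + u + 4 vanishes at (-1/2) + ((1/2)*sqrt(15))*i and appears to the power 2; the numerator there equals (622/21) - ((56/3)*sqrt(15))*i, nonzero, and no other factor vanishes.
Hence a pole whose order is the multiplicity, 2.


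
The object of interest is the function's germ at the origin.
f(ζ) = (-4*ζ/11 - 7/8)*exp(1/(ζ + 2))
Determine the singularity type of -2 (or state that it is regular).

The point is an essential singularity.

The exponent 1/(ζ - (-2)) has a pole at -2, so exp(1/(ζ - (-2))) takes every nonzero value near it: an essential singularity (not a pole of any order).


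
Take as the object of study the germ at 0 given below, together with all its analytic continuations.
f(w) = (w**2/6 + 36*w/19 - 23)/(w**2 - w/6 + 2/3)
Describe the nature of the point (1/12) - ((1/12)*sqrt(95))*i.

The point is a pole of order 1.

The denominator factor w**2 - w/6 + 2/3 vanishes at (1/12) - ((1/12)*sqrt(95))*i and appears to the power 1; the numerator there equals (-188381/8208) - ((1315/8208)*sqrt(95))*i, nonzero, and no other factor vanishes.
Hence a pole whose order is the multiplicity, 1.


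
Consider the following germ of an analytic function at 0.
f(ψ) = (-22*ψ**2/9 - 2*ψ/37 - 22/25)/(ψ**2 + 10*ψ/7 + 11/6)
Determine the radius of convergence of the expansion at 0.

The radius of convergence is (1/6)*sqrt(66).

Denominator factor (ψ**2 + 10*ψ/7 + 11/6): discriminant -778/147, complex-conjugate roots (-5/7) + ((1/42)*sqrt(2334))*i and (-5/7) - ((1/42)*sqrt(2334))*i; poles of order 1, moduli (1/6)*sqrt(66) and (1/6)*sqrt(66).
The radius of convergence is the smallest modulus among the singular points: (1/6)*sqrt(66).


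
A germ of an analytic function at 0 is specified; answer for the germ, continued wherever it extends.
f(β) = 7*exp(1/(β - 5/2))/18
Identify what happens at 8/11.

The point is a regular point.

There is no denominator, hence no pole anywhere.
The essential point of exp(1/(β - (5/2))) is 5/2, not 8/11.
So the germ continues analytically to 8/11.


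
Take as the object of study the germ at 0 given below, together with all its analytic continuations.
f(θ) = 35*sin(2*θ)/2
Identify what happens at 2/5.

The point is a regular point.

There is no denominator, hence no pole anywhere.
The factor -sin(2*θ) is entire.
So the germ continues analytically to 2/5.


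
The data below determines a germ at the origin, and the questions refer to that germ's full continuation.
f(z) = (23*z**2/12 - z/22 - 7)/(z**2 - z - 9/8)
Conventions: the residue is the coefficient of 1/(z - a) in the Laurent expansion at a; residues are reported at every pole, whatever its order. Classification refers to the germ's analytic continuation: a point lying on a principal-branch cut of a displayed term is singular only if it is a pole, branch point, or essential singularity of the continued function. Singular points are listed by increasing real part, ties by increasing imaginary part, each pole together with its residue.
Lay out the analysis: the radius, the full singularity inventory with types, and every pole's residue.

Radius of convergence at 0: -1/2 + (1/4)*sqrt(22).
At 1/2 - (1/4)*sqrt(22): a pole of order 1; residue 247/264 + (4127/11616)*sqrt(22).
At 1/2 + (1/4)*sqrt(22): a pole of order 1; residue 247/264 - (4127/11616)*sqrt(22).

Denominator factor (z**2 - z - 9/8): discriminant 11/2, real irrational roots 1/2 + (1/4)*sqrt(22) and 1/2 - (1/4)*sqrt(22); poles of order 1, moduli 1/2 + (1/4)*sqrt(22) and -1/2 + (1/4)*sqrt(22).
The radius of convergence is the smallest modulus among the singular points: -1/2 + (1/4)*sqrt(22).
The factor z**2 - z - 9/8 splits as (z - a)(z - a') with a = 1/2 - (1/4)*sqrt(22), a' = 1/2 + (1/4)*sqrt(22). At the order-1 pole a set g(z) = (z - a)*f(z) = [23*z**2/12 - z/22 - 7] / (z - a').
Simple pole: residue = g(a) at a = 1/2 - (1/4)*sqrt(22), which is 247/264 + (4127/11616)*sqrt(22).
The factor z**2 - z - 9/8 splits as (z - a)(z - a') with a = 1/2 + (1/4)*sqrt(22), a' = 1/2 - (1/4)*sqrt(22). At the order-1 pole a set g(z) = (z - a)*f(z) = [23*z**2/12 - z/22 - 7] / (z - a').
Simple pole: residue = g(a) at a = 1/2 + (1/4)*sqrt(22), which is 247/264 - (4127/11616)*sqrt(22).
List the singular points by increasing real part (a conjugate pair: the negative imaginary part first).


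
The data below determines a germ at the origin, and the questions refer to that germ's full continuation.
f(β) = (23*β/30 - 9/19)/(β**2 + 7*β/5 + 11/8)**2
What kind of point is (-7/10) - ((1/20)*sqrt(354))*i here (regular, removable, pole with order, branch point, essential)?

The denominator factor β**2 + 7*β/5 + 11/8 vanishes at (-7/10) - ((1/20)*sqrt(354))*i and appears to the power 2; the numerator there equals (-5759/5700) - ((23/600)*sqrt(354))*i, nonzero, and no other factor vanishes.
Hence a pole whose order is the multiplicity, 2.

The point is a pole of order 2.


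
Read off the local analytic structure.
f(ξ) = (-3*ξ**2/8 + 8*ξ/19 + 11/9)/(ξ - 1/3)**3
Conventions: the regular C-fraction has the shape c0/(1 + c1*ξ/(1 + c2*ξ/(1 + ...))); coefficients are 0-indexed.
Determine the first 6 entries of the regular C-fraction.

Taylor coefficients (expand at 0): a_0 = -33, a_1 = -5859/19, a_2 = -284877/152, a_3 = -1433781/152, a_4 = -3238947/76, a_5 = -13640319/76.
c0 = a_0 = -33. Peel one level at a time: if S = 1 + c*ξ/S' with S'(0) = 1, then c is the ξ-coefficient of S and S' = c*ξ/(S - 1).
S_1 = c0/f = 1 + (-1953/209)*ξ + (10667241/349448)*ξ^2 + ...; c1 = -1953/209.
S_2 = c1*ξ/(S_1 - 1) = 1 + (1185249/362824)*ξ + (19136793/3013696)*ξ^2 + ...; c2 = 1185249/362824.
S_3 = c2*ξ/(S_2 - 1) = 1 + (-102553583/52758776)*ξ + (7296826823/7388903048)*ξ^2 + ...; c3 = -102553583/52758776.
S_4 = c3*ξ/(S_3 - 1) = 1 + (7576131199/14912468617)*ξ + (181827148776/240773731969)*ξ^2 + ...; c4 = 7576131199/14912468617.
S_5 = c4*ξ/(S_4 - 1) = 1 + (-729384/490687)*ξ + ...; c5 = -729384/490687.

The regular C-fraction coefficients are [-33, -1953/209, 1185249/362824, -102553583/52758776, 7576131199/14912468617, -729384/490687].


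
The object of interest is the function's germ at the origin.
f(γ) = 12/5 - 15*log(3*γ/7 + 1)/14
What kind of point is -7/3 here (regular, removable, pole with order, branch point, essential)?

The term (-15/14)*log(1 - γ/(-7/3)) has argument 1 - -7/3/(-7/3) = 0 at -7/3: a logarithmic (infinitely-sheeted) branch point; the remaining terms are analytic or single-valued there.

The point is a logarithmic branch point.


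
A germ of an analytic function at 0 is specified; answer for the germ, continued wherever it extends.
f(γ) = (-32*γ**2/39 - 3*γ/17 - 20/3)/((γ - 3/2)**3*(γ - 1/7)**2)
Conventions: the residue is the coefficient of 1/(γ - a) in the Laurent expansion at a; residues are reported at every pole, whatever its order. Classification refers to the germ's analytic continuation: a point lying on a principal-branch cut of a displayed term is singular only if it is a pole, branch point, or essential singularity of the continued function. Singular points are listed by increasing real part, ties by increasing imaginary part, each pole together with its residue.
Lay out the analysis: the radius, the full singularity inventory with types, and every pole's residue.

Denominator factor (γ - 3/2)^3: pole of order 3 at 3/2, modulus 3/2.
Denominator factor (γ - 1/7)^2: pole of order 2 at 1/7, modulus 1/7.
The radius of convergence is the smallest modulus among the singular points: 1/7.
At the order-2 pole 1/7 set g(γ) = (γ - (1/7))^2*f(γ) = (-32*γ**2/39 - 3*γ/17 - 20/3)/(γ - 3/2)**3.
Order-2 pole: residue = g'(a); g'(1/7) = 526805272/86402823, so the residue is 526805272/86402823.
At the order-3 pole 3/2 set g(γ) = (γ - (3/2))^3*f(γ) = (-32*γ**2/39 - 3*γ/17 - 20/3)/(γ - 1/7)**2.
Order-3 pole: residue = g''(a)/2; g''(3/2) = -1053610544/86402823, so the residue is -526805272/86402823.
List the singular points by increasing real part (a conjugate pair: the negative imaginary part first).

Radius of convergence at 0: 1/7.
At 1/7: a pole of order 2; residue 526805272/86402823.
At 3/2: a pole of order 3; residue -526805272/86402823.


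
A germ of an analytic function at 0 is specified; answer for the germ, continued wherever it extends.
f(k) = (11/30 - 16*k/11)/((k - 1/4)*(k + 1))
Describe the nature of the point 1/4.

The point is a pole of order 1.

The denominator factor k - 1/4 vanishes at 1/4 and appears to the power 1; the numerator there equals 1/330, nonzero, and no other factor vanishes.
Hence a pole whose order is the multiplicity, 1.


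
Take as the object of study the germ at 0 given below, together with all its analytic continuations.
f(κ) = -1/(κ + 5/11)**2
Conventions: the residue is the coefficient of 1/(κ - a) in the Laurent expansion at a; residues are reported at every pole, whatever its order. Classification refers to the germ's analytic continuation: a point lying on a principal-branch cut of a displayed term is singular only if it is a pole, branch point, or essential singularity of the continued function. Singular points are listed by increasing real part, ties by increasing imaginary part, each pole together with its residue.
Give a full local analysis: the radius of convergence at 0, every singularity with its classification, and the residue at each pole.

Radius of convergence at 0: 5/11.
At -5/11: a pole of order 2; residue 0.

Denominator factor (κ + 5/11)^2: pole of order 2 at -5/11, modulus 5/11.
The radius of convergence is the smallest modulus among the singular points: 5/11.
At the order-2 pole -5/11 set g(κ) = (κ - (-5/11))^2*f(κ) = -1.
Order-2 pole: residue = g'(a); g'(-5/11) = 0, so the residue is 0.


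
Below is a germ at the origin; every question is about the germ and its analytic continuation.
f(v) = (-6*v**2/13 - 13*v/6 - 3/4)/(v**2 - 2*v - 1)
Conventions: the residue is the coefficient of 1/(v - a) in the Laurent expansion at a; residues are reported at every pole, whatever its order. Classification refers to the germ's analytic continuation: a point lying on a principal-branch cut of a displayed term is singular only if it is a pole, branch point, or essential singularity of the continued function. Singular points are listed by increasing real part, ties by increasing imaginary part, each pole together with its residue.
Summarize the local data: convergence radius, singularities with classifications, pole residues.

Denominator factor (v**2 - 2*v - 1): discriminant 8, real irrational roots 1 + sqrt(2) and 1 - sqrt(2); poles of order 1, moduli 1 + sqrt(2) and -1 + sqrt(2).
The radius of convergence is the smallest modulus among the singular points: -1 + sqrt(2).
The factor v**2 - 2*v - 1 splits as (v - a)(v - a') with a = 1 - sqrt(2), a' = 1 + sqrt(2). At the order-1 pole a set g(v) = (v - a)*f(v) = [-6*v**2/13 - 13*v/6 - 3/4] / (v - a').
Simple pole: residue = g(a) at a = 1 - sqrt(2), which is -241/156 + (671/624)*sqrt(2).
The factor v**2 - 2*v - 1 splits as (v - a)(v - a') with a = 1 + sqrt(2), a' = 1 - sqrt(2). At the order-1 pole a set g(v) = (v - a)*f(v) = [-6*v**2/13 - 13*v/6 - 3/4] / (v - a').
Simple pole: residue = g(a) at a = 1 + sqrt(2), which is -241/156 - (671/624)*sqrt(2).
List the singular points by increasing real part (a conjugate pair: the negative imaginary part first).

Radius of convergence at 0: -1 + sqrt(2).
At 1 - sqrt(2): a pole of order 1; residue -241/156 + (671/624)*sqrt(2).
At 1 + sqrt(2): a pole of order 1; residue -241/156 - (671/624)*sqrt(2).


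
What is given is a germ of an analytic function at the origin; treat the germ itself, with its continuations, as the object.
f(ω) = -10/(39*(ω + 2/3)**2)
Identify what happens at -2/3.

The denominator factor ω + 2/3 vanishes at -2/3 and appears to the power 2; the numerator there equals -10/39, nonzero, and no other factor vanishes.
Hence a pole whose order is the multiplicity, 2.

The point is a pole of order 2.


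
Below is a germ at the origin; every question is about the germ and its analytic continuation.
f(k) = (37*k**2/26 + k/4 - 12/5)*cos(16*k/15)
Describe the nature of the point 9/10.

There is no denominator, hence no pole anywhere.
The factor cos(16*k/15) is entire.
So the germ continues analytically to 9/10.

The point is a regular point.


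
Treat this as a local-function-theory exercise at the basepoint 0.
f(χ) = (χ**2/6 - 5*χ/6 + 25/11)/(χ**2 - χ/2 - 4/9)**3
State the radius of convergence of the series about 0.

The radius of convergence is -1/4 + (1/12)*sqrt(73).

Denominator factor (χ**2 - χ/2 - 4/9)^3: discriminant 73/36, real irrational roots 1/4 + (1/12)*sqrt(73) and 1/4 - (1/12)*sqrt(73); poles of order 3, moduli 1/4 + (1/12)*sqrt(73) and -1/4 + (1/12)*sqrt(73).
The radius of convergence is the smallest modulus among the singular points: -1/4 + (1/12)*sqrt(73).


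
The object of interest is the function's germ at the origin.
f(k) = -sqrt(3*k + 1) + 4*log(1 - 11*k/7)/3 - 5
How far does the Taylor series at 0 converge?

The radius of convergence is 1/3.

Branch term (-1)*sqrt(1 - k/(-1/3)): its argument vanishes at k = -1/3, a square-root branch point, modulus 1/3.
Branch term (4/3)*log(1 - k/(7/11)): its argument vanishes at k = 7/11, a logarithmic branch point, modulus 7/11.
The radius of convergence is the smallest modulus among the singular points: 1/3.


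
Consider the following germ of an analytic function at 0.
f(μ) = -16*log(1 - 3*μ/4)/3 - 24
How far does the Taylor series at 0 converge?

The radius of convergence is 4/3.

Branch term (-16/3)*log(1 - μ/(4/3)): its argument vanishes at μ = 4/3, a logarithmic branch point, modulus 4/3.
The radius of convergence is the smallest modulus among the singular points: 4/3.


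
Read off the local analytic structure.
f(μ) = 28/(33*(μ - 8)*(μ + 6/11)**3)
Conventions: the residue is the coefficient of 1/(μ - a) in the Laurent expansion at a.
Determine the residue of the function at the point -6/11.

The residue is -847/622938.

At the order-3 pole -6/11 set g(μ) = (μ - (-6/11))^3*f(μ) = 28/(33*(μ - 8)).
Order-3 pole: residue = g''(a)/2; g''(-6/11) = -847/311469, so the residue is -847/622938.


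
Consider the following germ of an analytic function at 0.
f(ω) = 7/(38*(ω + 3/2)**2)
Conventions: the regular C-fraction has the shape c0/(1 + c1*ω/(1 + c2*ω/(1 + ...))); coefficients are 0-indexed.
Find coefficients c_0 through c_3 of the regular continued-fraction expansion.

The regular C-fraction coefficients are [14/171, 4/3, -1/3, 1/3].

Taylor coefficients (expand at 0): a_0 = 14/171, a_1 = -56/513, a_2 = 56/513, a_3 = -448/4617.
c0 = a_0 = 14/171. Peel one level at a time: if S = 1 + c*ω/S' with S'(0) = 1, then c is the ω-coefficient of S and S' = c*ω/(S - 1).
S_1 = c0/f = 1 + (4/3)*ω + (4/9)*ω^2 + ...; c1 = 4/3.
S_2 = c1*ω/(S_1 - 1) = 1 + (-1/3)*ω + (1/9)*ω^2 + ...; c2 = -1/3.
S_3 = c2*ω/(S_2 - 1) = 1 + (1/3)*ω + ...; c3 = 1/3.


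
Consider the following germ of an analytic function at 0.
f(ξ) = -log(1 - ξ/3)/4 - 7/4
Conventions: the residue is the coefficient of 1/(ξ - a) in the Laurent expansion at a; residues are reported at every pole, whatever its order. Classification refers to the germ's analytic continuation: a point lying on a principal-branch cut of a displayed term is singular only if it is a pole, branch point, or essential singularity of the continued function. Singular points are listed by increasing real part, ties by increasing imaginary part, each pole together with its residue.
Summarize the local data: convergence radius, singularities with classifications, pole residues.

Branch term (-1/4)*log(1 - ξ/(3)): its argument vanishes at ξ = 3, a logarithmic branch point, modulus 3.
The radius of convergence is the smallest modulus among the singular points: 3.

Radius of convergence at 0: 3.
At 3: a logarithmic branch point.


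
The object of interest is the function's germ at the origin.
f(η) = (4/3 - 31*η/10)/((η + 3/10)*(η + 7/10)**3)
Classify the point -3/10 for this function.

The denominator factor η + 3/10 vanishes at -3/10 and appears to the power 1; the numerator there equals 679/300, nonzero, and no other factor vanishes.
Hence a pole whose order is the multiplicity, 1.

The point is a pole of order 1.


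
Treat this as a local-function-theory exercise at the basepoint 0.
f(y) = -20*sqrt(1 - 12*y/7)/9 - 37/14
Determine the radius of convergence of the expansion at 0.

The radius of convergence is 7/12.

Branch term (-20/9)*sqrt(1 - y/(7/12)): its argument vanishes at y = 7/12, a square-root branch point, modulus 7/12.
The radius of convergence is the smallest modulus among the singular points: 7/12.


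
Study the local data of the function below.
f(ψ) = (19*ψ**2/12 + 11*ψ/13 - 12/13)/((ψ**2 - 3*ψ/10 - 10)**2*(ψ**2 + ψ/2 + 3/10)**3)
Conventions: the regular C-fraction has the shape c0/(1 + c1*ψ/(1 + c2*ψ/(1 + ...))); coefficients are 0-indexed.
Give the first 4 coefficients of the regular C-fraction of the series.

The regular C-fraction coefficients are [-40/117, 1793/300, -2306531/537900, 614635561087/413561008300].

Taylor coefficients (expand at 0): a_0 = -40/117, a_1 = 3586/1755, a_2 = -454159/131625, a_3 = -568246009/78975000.
c0 = a_0 = -40/117. Peel one level at a time: if S = 1 + c*ψ/S' with S'(0) = 1, then c is the ψ-coefficient of S and S' = c*ψ/(S - 1).
S_1 = c0/f = 1 + (1793/300)*ψ + (2306531/90000)*ψ^2 + ...; c1 = 1793/300.
S_2 = c1*ψ/(S_1 - 1) = 1 + (-2306531/537900)*ψ + (614635561087/96445470000)*ψ^2 + ...; c2 = -2306531/537900.
S_3 = c2*ψ/(S_2 - 1) = 1 + (614635561087/413561008300)*ψ + ...; c3 = 614635561087/413561008300.


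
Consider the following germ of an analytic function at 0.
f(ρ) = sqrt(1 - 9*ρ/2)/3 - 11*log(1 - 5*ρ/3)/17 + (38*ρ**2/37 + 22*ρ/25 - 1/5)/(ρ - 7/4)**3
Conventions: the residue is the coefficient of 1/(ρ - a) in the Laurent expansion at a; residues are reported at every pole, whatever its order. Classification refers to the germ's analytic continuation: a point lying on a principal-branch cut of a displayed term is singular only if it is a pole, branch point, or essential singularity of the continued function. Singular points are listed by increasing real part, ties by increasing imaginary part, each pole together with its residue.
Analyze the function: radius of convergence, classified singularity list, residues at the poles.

Radius of convergence at 0: 2/9.
At 2/9: an algebraic (square-root) branch point.
At 3/5: a logarithmic branch point.
At 7/4: a pole of order 3; residue 38/37.

Denominator factor (ρ - 7/4)^3: pole of order 3 at 7/4, modulus 7/4.
Branch term (1/3)*sqrt(1 - ρ/(2/9)): its argument vanishes at ρ = 2/9, a square-root branch point, modulus 2/9.
Branch term (-11/17)*log(1 - ρ/(3/5)): its argument vanishes at ρ = 3/5, a logarithmic branch point, modulus 3/5.
The radius of convergence is the smallest modulus among the singular points: 2/9.
The branch terms are analytic at 7/4 and contribute nothing to the residue; only the rational part matters.
At the order-3 pole 7/4 set g(ρ) = (ρ - (7/4))^3*(rational part) = 38*ρ**2/37 + 22*ρ/25 - 1/5.
Order-3 pole: residue = g''(a)/2; g''(7/4) = 76/37, so the residue is 38/37.
List the singular points by increasing real part (a conjugate pair: the negative imaginary part first).


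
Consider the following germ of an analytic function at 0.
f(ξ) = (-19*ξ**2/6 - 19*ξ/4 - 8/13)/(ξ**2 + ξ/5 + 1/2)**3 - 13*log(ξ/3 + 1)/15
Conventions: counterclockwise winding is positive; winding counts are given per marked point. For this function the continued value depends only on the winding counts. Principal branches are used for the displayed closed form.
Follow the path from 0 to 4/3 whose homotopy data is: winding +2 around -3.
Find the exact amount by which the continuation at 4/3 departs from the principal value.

The rational part is single-valued and drops out of the difference; each branch term changes only by its own monodromy.
(-13/15)*log(1 - ξ/(-3)): each positive loop around -3 adds 2*pi*i to the log, so winding +2 contributes (-13/15)*(2)*2*pi*i = -(52/15)*pi*i.
Summing the contributions at ξ = 4/3 gives -(52/15)*pi*i.

Continued minus principal equals -(52/15)*pi*i.


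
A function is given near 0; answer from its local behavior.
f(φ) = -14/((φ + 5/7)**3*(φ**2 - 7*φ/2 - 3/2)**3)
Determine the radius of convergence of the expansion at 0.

The radius of convergence is -7/4 + (1/4)*sqrt(73).

Denominator factor (φ + 5/7)^3: pole of order 3 at -5/7, modulus 5/7.
Denominator factor (φ**2 - 7*φ/2 - 3/2)^3: discriminant 73/4, real irrational roots 7/4 + (1/4)*sqrt(73) and 7/4 - (1/4)*sqrt(73); poles of order 3, moduli 7/4 + (1/4)*sqrt(73) and -7/4 + (1/4)*sqrt(73).
The radius of convergence is the smallest modulus among the singular points: -7/4 + (1/4)*sqrt(73).


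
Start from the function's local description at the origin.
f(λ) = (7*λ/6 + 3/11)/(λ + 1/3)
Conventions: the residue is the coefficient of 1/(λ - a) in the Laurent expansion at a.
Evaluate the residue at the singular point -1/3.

At the order-1 pole -1/3 set g(λ) = (λ - (-1/3))*f(λ) = 7*λ/6 + 3/11.
Simple pole: residue = g(a) at a = -1/3, which is -23/198.

The residue is -23/198.


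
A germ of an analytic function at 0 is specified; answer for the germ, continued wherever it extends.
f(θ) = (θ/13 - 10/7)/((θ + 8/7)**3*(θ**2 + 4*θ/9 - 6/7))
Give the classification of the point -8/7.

The denominator factor θ + 8/7 vanishes at -8/7 and appears to the power 3; the numerator there equals -138/91, nonzero, and no other factor vanishes.
Hence a pole whose order is the multiplicity, 3.

The point is a pole of order 3.


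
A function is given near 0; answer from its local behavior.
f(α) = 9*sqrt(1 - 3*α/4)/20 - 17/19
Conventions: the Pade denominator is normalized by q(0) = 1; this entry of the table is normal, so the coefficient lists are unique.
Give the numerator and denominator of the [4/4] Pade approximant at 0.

Taylor coefficients needed (expand at 0): a_0 = -169/380, a_1 = -27/160, a_2 = -81/2560, a_3 = -243/20480, a_4 = -729/131072, a_5 = -15309/5242880, a_6 = -137781/83886080, a_7 = -649539/671088640, a_8 = -25332021/42949672960.
Write the denominator as Q(α) = 1 + q1*α + q2*α^2 + q3*α^3 + q4*α^4. Requiring Q*f - P = O(α^9) with deg P <= 4 kills the coefficients of α^5..α^8 in Q*f:
  α^5: a_5 + q1*a_4 + q2*a_3 + q3*a_2 + q4*a_1 = 0, i.e. -15309/5242880 + (-729/131072)*q1 + (-243/20480)*q2 + (-81/2560)*q3 + (-27/160)*q4 = 0.
  α^6: a_6 + q1*a_5 + q2*a_4 + q3*a_3 + q4*a_2 = 0, i.e. -137781/83886080 + (-15309/5242880)*q1 + (-729/131072)*q2 + (-243/20480)*q3 + (-81/2560)*q4 = 0.
  α^7: a_7 + q1*a_6 + q2*a_5 + q3*a_4 + q4*a_3 = 0, i.e. -649539/671088640 + (-137781/83886080)*q1 + (-15309/5242880)*q2 + (-729/131072)*q3 + (-243/20480)*q4 = 0.
  α^8: a_8 + q1*a_7 + q2*a_6 + q3*a_5 + q4*a_4 = 0, i.e. -25332021/42949672960 + (-649539/671088640)*q1 + (-137781/83886080)*q2 + (-15309/5242880)*q3 + (-729/131072)*q4 = 0.
Solving this linear system: q1 = -21/16, q2 = 135/256, q3 = -135/2048, q4 = 81/65536.
The numerator is Q*f truncated at degree 4: P0 = a_0 = -169/380; P1 = a_1 + q1*a_0 = 2523/6080; P2 = a_2 + q1*a_1 + q2*a_0 = -4347/97280; P3 = a_3 + q1*a_2 + q2*a_1 + q3*a_0 = -4671/155648; P4 = a_4 + q1*a_3 + q2*a_2 + q3*a_1 + q4*a_0 = 97119/24903680.

The Pade approximant has numerator coefficients [-169/380, 2523/6080, -4347/97280, -4671/155648, 97119/24903680]; denominator coefficients [1, -21/16, 135/256, -135/2048, 81/65536].


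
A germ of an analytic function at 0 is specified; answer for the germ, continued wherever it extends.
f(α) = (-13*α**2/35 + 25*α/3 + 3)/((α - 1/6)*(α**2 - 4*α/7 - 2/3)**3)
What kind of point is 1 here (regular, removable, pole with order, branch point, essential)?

The point is a regular point.

Denominator factors: α - 1/6 = 5/6 at α = 1; α**2 - 4*α/7 - 2/3 = -5/21 at α = 1 — none vanishes.
So the germ continues analytically to 1.


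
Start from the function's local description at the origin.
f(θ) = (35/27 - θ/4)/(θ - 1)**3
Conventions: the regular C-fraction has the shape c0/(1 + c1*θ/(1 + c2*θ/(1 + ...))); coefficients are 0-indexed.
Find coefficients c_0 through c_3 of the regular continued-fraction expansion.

Taylor coefficients (expand at 0): a_0 = -35/27, a_1 = -131/36, a_2 = -253/36, a_3 = -619/54.
c0 = a_0 = -35/27. Peel one level at a time: if S = 1 + c*θ/S' with S'(0) = 1, then c is the θ-coefficient of S and S' = c*θ/(S - 1).
S_1 = c0/f = 1 + (-393/140)*θ + (48189/19600)*θ^2 + ...; c1 = -393/140.
S_2 = c1*θ/(S_1 - 1) = 1 + (16063/18340)*θ + (29849/51483)*θ^2 + ...; c2 = 16063/18340.
S_3 = c2*θ/(S_2 - 1) = 1 + (-4178860/6312759)*θ + ...; c3 = -4178860/6312759.

The regular C-fraction coefficients are [-35/27, -393/140, 16063/18340, -4178860/6312759].


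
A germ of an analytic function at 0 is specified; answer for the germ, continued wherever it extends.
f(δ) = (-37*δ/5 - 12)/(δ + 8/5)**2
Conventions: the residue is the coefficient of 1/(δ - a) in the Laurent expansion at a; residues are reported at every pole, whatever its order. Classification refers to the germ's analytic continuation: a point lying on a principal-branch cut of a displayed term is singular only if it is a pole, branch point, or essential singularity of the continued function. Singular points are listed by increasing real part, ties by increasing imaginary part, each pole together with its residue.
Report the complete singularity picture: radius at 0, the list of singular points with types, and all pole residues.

Radius of convergence at 0: 8/5.
At -8/5: a pole of order 2; residue -37/5.

Denominator factor (δ + 8/5)^2: pole of order 2 at -8/5, modulus 8/5.
The radius of convergence is the smallest modulus among the singular points: 8/5.
At the order-2 pole -8/5 set g(δ) = (δ - (-8/5))^2*f(δ) = -37*δ/5 - 12.
Order-2 pole: residue = g'(a); g'(-8/5) = -37/5, so the residue is -37/5.


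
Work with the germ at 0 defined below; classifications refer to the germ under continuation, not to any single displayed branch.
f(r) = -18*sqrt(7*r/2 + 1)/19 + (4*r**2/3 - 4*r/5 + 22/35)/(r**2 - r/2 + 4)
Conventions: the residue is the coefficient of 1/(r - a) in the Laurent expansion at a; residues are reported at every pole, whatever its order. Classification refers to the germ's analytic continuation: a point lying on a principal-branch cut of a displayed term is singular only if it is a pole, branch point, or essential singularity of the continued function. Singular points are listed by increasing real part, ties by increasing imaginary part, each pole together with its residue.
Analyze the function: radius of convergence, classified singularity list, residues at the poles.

Radius of convergence at 0: 2/7.
At -2/7: an algebraic (square-root) branch point.
At (1/4) - ((3/4)*sqrt(7))*i: a pole of order 1; residue (-1/15) - ((199/441)*sqrt(7))*i.
At (1/4) + ((3/4)*sqrt(7))*i: a pole of order 1; residue (-1/15) + ((199/441)*sqrt(7))*i.

Denominator factor (r**2 - r/2 + 4): discriminant -63/4, complex-conjugate roots (1/4) + ((3/4)*sqrt(7))*i and (1/4) - ((3/4)*sqrt(7))*i; poles of order 1, moduli 2 and 2.
Branch term (-18/19)*sqrt(1 - r/(-2/7)): its argument vanishes at r = -2/7, a square-root branch point, modulus 2/7.
The radius of convergence is the smallest modulus among the singular points: 2/7.
The branch term is analytic at (1/4) - ((3/4)*sqrt(7))*i and contributes nothing to the residue; only the rational part matters.
The factor r**2 - r/2 + 4 splits as (r - a)(r - a') with a = (1/4) - ((3/4)*sqrt(7))*i, a' = (1/4) + ((3/4)*sqrt(7))*i. At the order-1 pole a set g(r) = (r - a)*(rational part) = [4*r**2/3 - 4*r/5 + 22/35] / (r - a').
Simple pole: residue = g(a) at a = (1/4) - ((3/4)*sqrt(7))*i, which is (-1/15) - ((199/441)*sqrt(7))*i.
The branch term is analytic at (1/4) + ((3/4)*sqrt(7))*i and contributes nothing to the residue; only the rational part matters.
The factor r**2 - r/2 + 4 splits as (r - a)(r - a') with a = (1/4) + ((3/4)*sqrt(7))*i, a' = (1/4) - ((3/4)*sqrt(7))*i. At the order-1 pole a set g(r) = (r - a)*(rational part) = [4*r**2/3 - 4*r/5 + 22/35] / (r - a').
Simple pole: residue = g(a) at a = (1/4) + ((3/4)*sqrt(7))*i, which is (-1/15) + ((199/441)*sqrt(7))*i.
List the singular points by increasing real part (a conjugate pair: the negative imaginary part first).
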